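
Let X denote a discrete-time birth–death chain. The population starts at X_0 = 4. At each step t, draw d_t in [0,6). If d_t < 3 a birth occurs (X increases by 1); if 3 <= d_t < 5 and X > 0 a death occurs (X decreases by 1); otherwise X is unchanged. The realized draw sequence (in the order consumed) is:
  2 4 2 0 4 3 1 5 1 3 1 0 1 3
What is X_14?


7

t=0: X=4, d=2 → birth, X_1=5
t=1: X=5, d=4 → death, X_2=4
t=2: X=4, d=2 → birth, X_3=5
t=3: X=5, d=0 → birth, X_4=6
t=4: X=6, d=4 → death, X_5=5
t=5: X=5, d=3 → death, X_6=4
t=6: X=4, d=1 → birth, X_7=5
t=7: X=5, d=5 → hold, X_8=5
t=8: X=5, d=1 → birth, X_9=6
t=9: X=6, d=3 → death, X_10=5
t=10: X=5, d=1 → birth, X_11=6
t=11: X=6, d=0 → birth, X_12=7
t=12: X=7, d=1 → birth, X_13=8
t=13: X=8, d=3 → death, X_14=7


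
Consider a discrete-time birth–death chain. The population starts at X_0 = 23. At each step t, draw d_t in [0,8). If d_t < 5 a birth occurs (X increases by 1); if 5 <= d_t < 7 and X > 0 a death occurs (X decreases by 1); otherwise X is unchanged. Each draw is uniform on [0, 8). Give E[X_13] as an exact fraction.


223/8

X can drop by at most 1 per step and X_0 = 23 > T = 13, so X_t >= 23 − t >= 10 > 0 for every t <= 13: the floor at 0 (the 'and X > 0' condition) never binds. Hence X_13 = X_0 + Σ_{t<13} Y_t with i.i.d. increments Y_t = y(d_t) ∈ {+1, −1, 0}.
Outcome values over d=0..7: [1, 1, 1, 1, 1, -1, -1, 0]
Σy = 3, Σy² = 7, M = 8
μ = 3/8 = 3/8,  σ² = 7/8 − (3/8)² = 47/64
E[X_13] = 23 + 13·(3/8) = 223/8


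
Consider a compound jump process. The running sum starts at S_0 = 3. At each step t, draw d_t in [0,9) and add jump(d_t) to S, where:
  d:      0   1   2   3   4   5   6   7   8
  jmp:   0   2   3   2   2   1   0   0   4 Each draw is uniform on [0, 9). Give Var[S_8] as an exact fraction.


1168/81

Outcome values over d=0..8: [0, 2, 3, 2, 2, 1, 0, 0, 4]
Σy = 14, Σy² = 38, M = 9
μ = 14/9 = 14/9,  σ² = 38/9 − (14/9)² = 146/81
Independent increments: Var[S_8] = 8·σ² = 8·(146/81) = 1168/81


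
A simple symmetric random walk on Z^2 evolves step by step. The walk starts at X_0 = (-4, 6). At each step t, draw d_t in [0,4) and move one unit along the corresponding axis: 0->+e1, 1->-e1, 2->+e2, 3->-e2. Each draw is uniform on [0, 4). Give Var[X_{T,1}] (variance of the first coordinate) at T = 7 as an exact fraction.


7/2

Outcome values over d=0..3: [1, -1, 0, 0]
Σy = 0, Σy² = 2, M = 4
μ = 0/4 = 0,  σ² = 2/4 − (0)² = 1/2
Independent increments: Var[X_7] = 7·σ² = 7·(1/2) = 7/2


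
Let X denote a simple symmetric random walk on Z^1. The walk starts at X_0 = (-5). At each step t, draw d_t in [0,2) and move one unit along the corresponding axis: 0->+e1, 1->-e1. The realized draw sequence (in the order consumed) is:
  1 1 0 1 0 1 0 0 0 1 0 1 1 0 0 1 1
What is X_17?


t=0: X=(-5), d=1 → -e1, X_1=(-6)
t=1: X=(-6), d=1 → -e1, X_2=(-7)
t=2: X=(-7), d=0 → +e1, X_3=(-6)
t=3: X=(-6), d=1 → -e1, X_4=(-7)
t=4: X=(-7), d=0 → +e1, X_5=(-6)
t=5: X=(-6), d=1 → -e1, X_6=(-7)
t=6: X=(-7), d=0 → +e1, X_7=(-6)
t=7: X=(-6), d=0 → +e1, X_8=(-5)
t=8: X=(-5), d=0 → +e1, X_9=(-4)
t=9: X=(-4), d=1 → -e1, X_10=(-5)
t=10: X=(-5), d=0 → +e1, X_11=(-4)
t=11: X=(-4), d=1 → -e1, X_12=(-5)
t=12: X=(-5), d=1 → -e1, X_13=(-6)
t=13: X=(-6), d=0 → +e1, X_14=(-5)
t=14: X=(-5), d=0 → +e1, X_15=(-4)
t=15: X=(-4), d=1 → -e1, X_16=(-5)
t=16: X=(-5), d=1 → -e1, X_17=(-6)

(-6)


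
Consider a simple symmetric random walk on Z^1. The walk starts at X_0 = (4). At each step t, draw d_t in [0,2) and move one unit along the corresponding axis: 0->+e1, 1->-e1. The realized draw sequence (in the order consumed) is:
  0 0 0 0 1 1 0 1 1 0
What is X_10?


(6)

t=0: X=(4), d=0 → +e1, X_1=(5)
t=1: X=(5), d=0 → +e1, X_2=(6)
t=2: X=(6), d=0 → +e1, X_3=(7)
t=3: X=(7), d=0 → +e1, X_4=(8)
t=4: X=(8), d=1 → -e1, X_5=(7)
t=5: X=(7), d=1 → -e1, X_6=(6)
t=6: X=(6), d=0 → +e1, X_7=(7)
t=7: X=(7), d=1 → -e1, X_8=(6)
t=8: X=(6), d=1 → -e1, X_9=(5)
t=9: X=(5), d=0 → +e1, X_10=(6)


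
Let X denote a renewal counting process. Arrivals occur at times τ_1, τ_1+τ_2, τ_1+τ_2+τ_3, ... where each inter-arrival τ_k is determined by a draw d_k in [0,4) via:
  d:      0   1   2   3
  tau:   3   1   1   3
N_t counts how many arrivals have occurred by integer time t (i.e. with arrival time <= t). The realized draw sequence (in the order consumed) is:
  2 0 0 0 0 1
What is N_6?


2

draw d_1=2: τ_1=1, arrival time A_1=1
draw d_2=0: τ_2=3, arrival time A_2=4
draw d_3=0: τ_3=3, arrival time A_3=7
draw d_4=0: τ_4=3, arrival time A_4=10
draw d_5=0: τ_5=3, arrival time A_5=13
draw d_6=1: τ_6=1, arrival time A_6=14
N_t over t=0..6: 0:0 1:1 2:1 3:1 4:2 5:2 6:2


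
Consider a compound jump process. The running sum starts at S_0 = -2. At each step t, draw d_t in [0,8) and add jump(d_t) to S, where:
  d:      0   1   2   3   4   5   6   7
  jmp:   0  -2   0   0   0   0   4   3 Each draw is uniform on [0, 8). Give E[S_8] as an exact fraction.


Outcome values over d=0..7: [0, -2, 0, 0, 0, 0, 4, 3]
Σy = 5, Σy² = 29, M = 8
μ = 5/8 = 5/8,  σ² = 29/8 − (5/8)² = 207/64
E[S_8] = -2 + 8·(5/8) = 3

3


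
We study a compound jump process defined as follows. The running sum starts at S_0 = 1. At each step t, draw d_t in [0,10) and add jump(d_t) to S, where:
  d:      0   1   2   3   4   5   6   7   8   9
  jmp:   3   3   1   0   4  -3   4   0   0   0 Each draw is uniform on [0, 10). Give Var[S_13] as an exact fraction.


Outcome values over d=0..9: [3, 3, 1, 0, 4, -3, 4, 0, 0, 0]
Σy = 12, Σy² = 60, M = 10
μ = 12/10 = 6/5,  σ² = 60/10 − (6/5)² = 114/25
Independent increments: Var[S_13] = 13·σ² = 13·(114/25) = 1482/25

1482/25


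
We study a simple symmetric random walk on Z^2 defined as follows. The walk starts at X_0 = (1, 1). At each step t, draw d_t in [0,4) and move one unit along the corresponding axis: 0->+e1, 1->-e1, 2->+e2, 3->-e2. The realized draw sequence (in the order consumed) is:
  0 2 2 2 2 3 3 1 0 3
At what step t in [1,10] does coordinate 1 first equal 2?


1

t=0: X=(1, 1), d=0 → +e1, X_1=(2, 1)
t=1: X=(2, 1), d=2 → +e2, X_2=(2, 2)
t=2: X=(2, 2), d=2 → +e2, X_3=(2, 3)
t=3: X=(2, 3), d=2 → +e2, X_4=(2, 4)
t=4: X=(2, 4), d=2 → +e2, X_5=(2, 5)
t=5: X=(2, 5), d=3 → -e2, X_6=(2, 4)
t=6: X=(2, 4), d=3 → -e2, X_7=(2, 3)
t=7: X=(2, 3), d=1 → -e1, X_8=(1, 3)
t=8: X=(1, 3), d=0 → +e1, X_9=(2, 3)
t=9: X=(2, 3), d=3 → -e2, X_10=(2, 2)


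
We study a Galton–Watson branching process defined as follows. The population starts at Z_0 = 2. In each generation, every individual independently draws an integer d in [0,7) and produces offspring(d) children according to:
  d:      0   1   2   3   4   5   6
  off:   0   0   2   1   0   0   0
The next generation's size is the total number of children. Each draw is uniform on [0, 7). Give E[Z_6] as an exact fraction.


1458/117649

Outcome values over d=0..6: [0, 0, 2, 1, 0, 0, 0]
Σy = 3, Σy² = 5, M = 7
μ = 3/7 = 3/7,  σ² = 5/7 − (3/7)² = 26/49
E[Z_0] = 2
E[Z_1] = 3/7·E[Z_0] = 6/7
E[Z_2] = 3/7·E[Z_1] = 18/49
E[Z_3] = 3/7·E[Z_2] = 54/343
E[Z_4] = 3/7·E[Z_3] = 162/2401
E[Z_5] = 3/7·E[Z_4] = 486/16807
E[Z_6] = 3/7·E[Z_5] = 1458/117649


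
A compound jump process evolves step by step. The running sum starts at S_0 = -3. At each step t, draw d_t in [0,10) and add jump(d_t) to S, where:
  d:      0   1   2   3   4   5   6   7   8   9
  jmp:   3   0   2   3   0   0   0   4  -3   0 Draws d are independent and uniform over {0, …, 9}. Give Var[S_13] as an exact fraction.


Outcome values over d=0..9: [3, 0, 2, 3, 0, 0, 0, 4, -3, 0]
Σy = 9, Σy² = 47, M = 10
μ = 9/10 = 9/10,  σ² = 47/10 − (9/10)² = 389/100
Independent increments: Var[S_13] = 13·σ² = 13·(389/100) = 5057/100

5057/100


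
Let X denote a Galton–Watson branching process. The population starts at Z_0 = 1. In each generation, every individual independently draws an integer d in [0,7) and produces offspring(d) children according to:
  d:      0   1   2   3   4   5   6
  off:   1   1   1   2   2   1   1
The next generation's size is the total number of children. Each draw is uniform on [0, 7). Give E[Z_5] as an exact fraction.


59049/16807

Outcome values over d=0..6: [1, 1, 1, 2, 2, 1, 1]
Σy = 9, Σy² = 13, M = 7
μ = 9/7 = 9/7,  σ² = 13/7 − (9/7)² = 10/49
E[Z_0] = 1
E[Z_1] = 9/7·E[Z_0] = 9/7
E[Z_2] = 9/7·E[Z_1] = 81/49
E[Z_3] = 9/7·E[Z_2] = 729/343
E[Z_4] = 9/7·E[Z_3] = 6561/2401
E[Z_5] = 9/7·E[Z_4] = 59049/16807


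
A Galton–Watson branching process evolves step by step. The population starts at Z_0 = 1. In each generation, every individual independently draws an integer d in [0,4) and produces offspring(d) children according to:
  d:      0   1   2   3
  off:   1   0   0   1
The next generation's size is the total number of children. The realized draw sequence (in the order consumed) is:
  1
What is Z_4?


0

gen 0: Z_0=1, draws=[1], offspring=[0], Z_1=0
gen 1: Z_1=0, draws=[], offspring=[], Z_2=0
gen 2: Z_2=0, draws=[], offspring=[], Z_3=0
gen 3: Z_3=0, draws=[], offspring=[], Z_4=0


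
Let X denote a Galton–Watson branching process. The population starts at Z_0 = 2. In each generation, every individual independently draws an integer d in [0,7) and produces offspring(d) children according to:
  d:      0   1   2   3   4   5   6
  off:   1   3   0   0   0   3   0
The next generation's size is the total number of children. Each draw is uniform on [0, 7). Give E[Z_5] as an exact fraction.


Outcome values over d=0..6: [1, 3, 0, 0, 0, 3, 0]
Σy = 7, Σy² = 19, M = 7
μ = 7/7 = 1,  σ² = 19/7 − (1)² = 12/7
E[Z_0] = 2
E[Z_1] = 1·E[Z_0] = 2
E[Z_2] = 1·E[Z_1] = 2
E[Z_3] = 1·E[Z_2] = 2
E[Z_4] = 1·E[Z_3] = 2
E[Z_5] = 1·E[Z_4] = 2

2


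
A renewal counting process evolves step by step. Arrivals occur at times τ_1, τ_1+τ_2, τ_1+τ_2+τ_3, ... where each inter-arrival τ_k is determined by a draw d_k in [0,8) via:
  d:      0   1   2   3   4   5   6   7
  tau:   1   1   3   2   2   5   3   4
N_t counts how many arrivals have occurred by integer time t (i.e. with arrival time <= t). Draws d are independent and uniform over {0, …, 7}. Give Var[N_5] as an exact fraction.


Inter-arrival values over d=0..7: [1, 1, 3, 2, 2, 5, 3, 4]
Each d has probability 1/8, so the pmf of τ is: f(1) = 1/4, f(2) = 1/4, f(3) = 1/4, f(4) = 1/8, f(5) = 1/8
Let p_n(j) = P(N_n = j), with p_0 = [1]. Condition on τ_1: p_n(0) = P(τ > n), and for j >= 1, p_n(j) = Σ_{k<=n} f(k)·p_{n−k}(j−1)
p_1 = [3/4, 1/4]  (j = 0..1)
p_2 = [1/2, 7/16, 1/16]  (j = 0..2)
p_3 = [1/4, 9/16, 11/64, 1/64]  (j = 0..3)
p_4 = [1/8, 1/2, 5/16, 15/256, 1/256]  (j = 0..4)
p_5 = [0, 7/16, 13/32, 35/256, 19/1024, 1/1024]  (j = 0..5)
E[N_5] = Σ j·p_5(j) = 1781/1024;  E[N_5²] = Σ j²·p_5(j) = 3701/1024
Var[N_5] = 3701/1024 − (1781/1024)² = 617863/1048576

617863/1048576


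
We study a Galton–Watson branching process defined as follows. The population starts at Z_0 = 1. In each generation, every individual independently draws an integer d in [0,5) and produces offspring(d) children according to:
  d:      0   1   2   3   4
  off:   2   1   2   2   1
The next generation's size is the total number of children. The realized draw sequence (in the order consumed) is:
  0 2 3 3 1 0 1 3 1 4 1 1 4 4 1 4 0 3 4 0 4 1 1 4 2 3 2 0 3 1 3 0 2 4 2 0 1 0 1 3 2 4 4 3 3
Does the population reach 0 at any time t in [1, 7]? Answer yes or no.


no

gen 0: Z_0=1, draws=[0], offspring=[2], Z_1=2
gen 1: Z_1=2, draws=[2, 3], offspring=[2, 2], Z_2=4
gen 2: Z_2=4, draws=[3, 1, 0, 1], offspring=[2, 1, 2, 1], Z_3=6
gen 3: Z_3=6, draws=[3, 1, 4, 1, 1, 4], offspring=[2, 1, 1, 1, 1, 1], Z_4=7
gen 4: Z_4=7, draws=[4, 1, 4, 0, 3, 4, 0], offspring=[1, 1, 1, 2, 2, 1, 2], Z_5=10
gen 5: Z_5=10, draws=[4, 1, 1, 4, 2, 3, 2, 0, 3, 1], offspring=[1, 1, 1, 1, 2, 2, 2, 2, 2, 1], Z_6=15
gen 6: Z_6=15, draws=[3, 0, 2, 4, 2, 0, 1, 0, 1, 3, 2, 4, 4, 3, 3], offspring=[2, 2, 2, 1, 2, 2, 1, 2, 1, 2, 2, 1, 1, 2, 2], Z_7=25


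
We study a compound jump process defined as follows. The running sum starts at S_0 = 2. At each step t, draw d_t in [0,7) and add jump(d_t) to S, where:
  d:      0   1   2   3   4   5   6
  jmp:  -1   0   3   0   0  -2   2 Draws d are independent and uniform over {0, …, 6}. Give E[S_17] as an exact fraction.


48/7

Outcome values over d=0..6: [-1, 0, 3, 0, 0, -2, 2]
Σy = 2, Σy² = 18, M = 7
μ = 2/7 = 2/7,  σ² = 18/7 − (2/7)² = 122/49
E[S_17] = 2 + 17·(2/7) = 48/7


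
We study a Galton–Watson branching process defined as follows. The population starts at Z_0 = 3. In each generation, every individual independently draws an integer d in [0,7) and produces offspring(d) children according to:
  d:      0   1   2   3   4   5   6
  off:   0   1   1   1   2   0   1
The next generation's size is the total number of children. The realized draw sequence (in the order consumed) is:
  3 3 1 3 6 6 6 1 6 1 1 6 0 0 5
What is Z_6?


0

gen 0: Z_0=3, draws=[3, 3, 1], offspring=[1, 1, 1], Z_1=3
gen 1: Z_1=3, draws=[3, 6, 6], offspring=[1, 1, 1], Z_2=3
gen 2: Z_2=3, draws=[6, 1, 6], offspring=[1, 1, 1], Z_3=3
gen 3: Z_3=3, draws=[1, 1, 6], offspring=[1, 1, 1], Z_4=3
gen 4: Z_4=3, draws=[0, 0, 5], offspring=[0, 0, 0], Z_5=0
gen 5: Z_5=0, draws=[], offspring=[], Z_6=0


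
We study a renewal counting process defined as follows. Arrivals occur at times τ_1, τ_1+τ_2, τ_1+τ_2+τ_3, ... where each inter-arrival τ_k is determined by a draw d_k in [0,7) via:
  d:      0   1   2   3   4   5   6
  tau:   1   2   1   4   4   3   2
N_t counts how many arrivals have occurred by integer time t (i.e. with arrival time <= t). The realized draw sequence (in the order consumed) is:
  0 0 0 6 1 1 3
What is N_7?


draw d_1=0: τ_1=1, arrival time A_1=1
draw d_2=0: τ_2=1, arrival time A_2=2
draw d_3=0: τ_3=1, arrival time A_3=3
draw d_4=6: τ_4=2, arrival time A_4=5
draw d_5=1: τ_5=2, arrival time A_5=7
draw d_6=1: τ_6=2, arrival time A_6=9
draw d_7=3: τ_7=4, arrival time A_7=13
N_t over t=0..7: 0:0 1:1 2:2 3:3 4:3 5:4 6:4 7:5

5


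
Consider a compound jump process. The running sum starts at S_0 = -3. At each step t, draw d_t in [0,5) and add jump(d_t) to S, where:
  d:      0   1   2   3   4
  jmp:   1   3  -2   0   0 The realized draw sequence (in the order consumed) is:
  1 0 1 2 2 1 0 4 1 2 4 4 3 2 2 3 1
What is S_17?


4

t=0: S=-3, d=1, jump=3, S_1=0
t=1: S=0, d=0, jump=1, S_2=1
t=2: S=1, d=1, jump=3, S_3=4
t=3: S=4, d=2, jump=-2, S_4=2
t=4: S=2, d=2, jump=-2, S_5=0
t=5: S=0, d=1, jump=3, S_6=3
t=6: S=3, d=0, jump=1, S_7=4
t=7: S=4, d=4, jump=0, S_8=4
t=8: S=4, d=1, jump=3, S_9=7
t=9: S=7, d=2, jump=-2, S_10=5
t=10: S=5, d=4, jump=0, S_11=5
t=11: S=5, d=4, jump=0, S_12=5
t=12: S=5, d=3, jump=0, S_13=5
t=13: S=5, d=2, jump=-2, S_14=3
t=14: S=3, d=2, jump=-2, S_15=1
t=15: S=1, d=3, jump=0, S_16=1
t=16: S=1, d=1, jump=3, S_17=4


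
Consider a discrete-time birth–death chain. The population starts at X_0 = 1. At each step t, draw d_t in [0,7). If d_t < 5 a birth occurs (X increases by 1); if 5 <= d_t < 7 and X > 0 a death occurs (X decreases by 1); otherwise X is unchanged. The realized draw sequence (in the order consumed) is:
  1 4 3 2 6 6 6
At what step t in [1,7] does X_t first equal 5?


4

t=0: X=1, d=1 → birth, X_1=2
t=1: X=2, d=4 → birth, X_2=3
t=2: X=3, d=3 → birth, X_3=4
t=3: X=4, d=2 → birth, X_4=5
t=4: X=5, d=6 → death, X_5=4
t=5: X=4, d=6 → death, X_6=3
t=6: X=3, d=6 → death, X_7=2


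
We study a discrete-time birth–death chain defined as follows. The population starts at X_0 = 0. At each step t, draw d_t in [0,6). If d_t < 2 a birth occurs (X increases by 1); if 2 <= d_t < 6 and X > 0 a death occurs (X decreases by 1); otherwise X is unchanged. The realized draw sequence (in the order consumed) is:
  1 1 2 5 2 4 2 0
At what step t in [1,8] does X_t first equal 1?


t=0: X=0, d=1 → birth, X_1=1
t=1: X=1, d=1 → birth, X_2=2
t=2: X=2, d=2 → death, X_3=1
t=3: X=1, d=5 → death, X_4=0
t=4: X=0, d=2 → hold, X_5=0
t=5: X=0, d=4 → hold, X_6=0
t=6: X=0, d=2 → hold, X_7=0
t=7: X=0, d=0 → birth, X_8=1

1


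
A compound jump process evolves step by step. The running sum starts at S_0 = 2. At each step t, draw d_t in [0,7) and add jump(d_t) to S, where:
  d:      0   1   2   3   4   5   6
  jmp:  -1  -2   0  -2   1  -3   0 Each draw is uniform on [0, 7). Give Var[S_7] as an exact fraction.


Outcome values over d=0..6: [-1, -2, 0, -2, 1, -3, 0]
Σy = -7, Σy² = 19, M = 7
μ = -7/7 = -1,  σ² = 19/7 − (-1)² = 12/7
Independent increments: Var[S_7] = 7·σ² = 7·(12/7) = 12

12


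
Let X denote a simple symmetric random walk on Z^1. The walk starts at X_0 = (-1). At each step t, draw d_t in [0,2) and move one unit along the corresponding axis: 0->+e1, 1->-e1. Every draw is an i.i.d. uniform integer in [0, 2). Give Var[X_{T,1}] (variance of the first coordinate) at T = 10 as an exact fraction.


Outcome values over d=0..1: [1, -1]
Σy = 0, Σy² = 2, M = 2
μ = 0/2 = 0,  σ² = 2/2 − (0)² = 1
Independent increments: Var[X_10] = 10·σ² = 10·(1) = 10

10


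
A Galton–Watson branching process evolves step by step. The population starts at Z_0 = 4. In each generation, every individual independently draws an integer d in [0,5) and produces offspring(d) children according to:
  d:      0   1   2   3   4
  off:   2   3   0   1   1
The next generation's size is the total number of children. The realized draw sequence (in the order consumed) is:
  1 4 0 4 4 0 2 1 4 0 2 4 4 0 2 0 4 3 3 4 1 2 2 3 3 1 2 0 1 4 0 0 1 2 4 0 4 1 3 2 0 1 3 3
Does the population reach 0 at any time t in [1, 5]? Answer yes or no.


gen 0: Z_0=4, draws=[1, 4, 0, 4], offspring=[3, 1, 2, 1], Z_1=7
gen 1: Z_1=7, draws=[4, 0, 2, 1, 4, 0, 2], offspring=[1, 2, 0, 3, 1, 2, 0], Z_2=9
gen 2: Z_2=9, draws=[4, 4, 0, 2, 0, 4, 3, 3, 4], offspring=[1, 1, 2, 0, 2, 1, 1, 1, 1], Z_3=10
gen 3: Z_3=10, draws=[1, 2, 2, 3, 3, 1, 2, 0, 1, 4], offspring=[3, 0, 0, 1, 1, 3, 0, 2, 3, 1], Z_4=14
gen 4: Z_4=14, draws=[0, 0, 1, 2, 4, 0, 4, 1, 3, 2, 0, 1, 3, 3], offspring=[2, 2, 3, 0, 1, 2, 1, 3, 1, 0, 2, 3, 1, 1], Z_5=22

no


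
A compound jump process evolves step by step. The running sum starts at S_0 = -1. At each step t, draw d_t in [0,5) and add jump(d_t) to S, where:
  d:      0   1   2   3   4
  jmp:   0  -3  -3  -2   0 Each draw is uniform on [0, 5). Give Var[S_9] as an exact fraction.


414/25

Outcome values over d=0..4: [0, -3, -3, -2, 0]
Σy = -8, Σy² = 22, M = 5
μ = -8/5 = -8/5,  σ² = 22/5 − (-8/5)² = 46/25
Independent increments: Var[S_9] = 9·σ² = 9·(46/25) = 414/25


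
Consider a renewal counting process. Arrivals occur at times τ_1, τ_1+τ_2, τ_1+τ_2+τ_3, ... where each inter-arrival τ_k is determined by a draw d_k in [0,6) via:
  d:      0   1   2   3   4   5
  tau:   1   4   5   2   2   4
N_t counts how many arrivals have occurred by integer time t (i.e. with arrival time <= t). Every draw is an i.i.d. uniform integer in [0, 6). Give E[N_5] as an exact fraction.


Inter-arrival values over d=0..5: [1, 4, 5, 2, 2, 4]
Each d has probability 1/6, so the pmf of τ is: f(1) = 1/6, f(2) = 1/3, f(4) = 1/3, f(5) = 1/6
Renewal equation for m(n) = E[N_n]: condition on τ_1 = k (if k <= n, one arrival plus a fresh copy on the remaining n−k steps): m(n) = F(n) + Σ_{k<=n} f(k)·m(n−k), where F(n) = P(τ <= n) and m(0) = 0
m(1) = F(1) = 1/6
m(2) = F(2) + f(1)·m(1) = 1/2 + 1/6·1/6 = 19/36
m(3) = F(3) + f(1)·m(2) + f(2)·m(1) = 1/2 + 1/6·19/36 + 1/3·1/6 = 139/216
m(4) = F(4) + f(1)·m(3) + f(2)·m(2) = 5/6 + 1/6·139/216 + 1/3·19/36 = 1447/1296
m(5) = F(5) + f(1)·m(4) + f(2)·m(3) + f(4)·m(1) = 1 + 1/6·1447/1296 + 1/3·139/216 + 1/3·1/6 = 11323/7776
E[N_5] = m(5) = 11323/7776

11323/7776


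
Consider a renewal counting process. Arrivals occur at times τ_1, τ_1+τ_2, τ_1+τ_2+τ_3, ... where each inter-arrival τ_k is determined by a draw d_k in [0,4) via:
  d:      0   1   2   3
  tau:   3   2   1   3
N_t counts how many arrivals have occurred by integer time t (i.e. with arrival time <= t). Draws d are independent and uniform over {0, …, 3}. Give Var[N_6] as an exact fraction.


Inter-arrival values over d=0..3: [3, 2, 1, 3]
Each d has probability 1/4, so the pmf of τ is: f(1) = 1/4, f(2) = 1/4, f(3) = 1/2
Let p_n(j) = P(N_n = j), with p_0 = [1]. Condition on τ_1: p_n(0) = P(τ > n), and for j >= 1, p_n(j) = Σ_{k<=n} f(k)·p_{n−k}(j−1)
p_1 = [3/4, 1/4]  (j = 0..1)
p_2 = [1/2, 7/16, 1/16]  (j = 0..2)
p_3 = [0, 13/16, 11/64, 1/64]  (j = 0..3)
p_4 = [0, 1/2, 7/16, 15/256, 1/256]  (j = 0..4)
p_5 = [0, 1/4, 35/64, 47/256, 19/1024, 1/1024]  (j = 0..5)
p_6 = [0, 0, 19/32, 85/256, 35/512, 23/4096, 1/4096]  (j = 0..6)
E[N_6] = Σ j·p_6(j) = 10185/4096;  E[N_6²] = Σ j²·p_6(j) = 27059/4096
Var[N_6] = 27059/4096 − (10185/4096)² = 7099439/16777216

7099439/16777216


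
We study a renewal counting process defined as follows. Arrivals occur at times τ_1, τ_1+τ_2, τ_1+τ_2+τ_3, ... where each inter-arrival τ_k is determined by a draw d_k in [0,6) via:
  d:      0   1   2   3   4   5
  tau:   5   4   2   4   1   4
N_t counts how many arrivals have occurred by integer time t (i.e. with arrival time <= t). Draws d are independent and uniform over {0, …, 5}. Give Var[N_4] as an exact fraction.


564143/1679616

Inter-arrival values over d=0..5: [5, 4, 2, 4, 1, 4]
Each d has probability 1/6, so the pmf of τ is: f(1) = 1/6, f(2) = 1/6, f(4) = 1/2, f(5) = 1/6
Let p_n(j) = P(N_n = j), with p_0 = [1]. Condition on τ_1: p_n(0) = P(τ > n), and for j >= 1, p_n(j) = Σ_{k<=n} f(k)·p_{n−k}(j−1)
p_1 = [5/6, 1/6]  (j = 0..1)
p_2 = [2/3, 11/36, 1/36]  (j = 0..2)
p_3 = [2/3, 1/4, 17/216, 1/216]  (j = 0..3)
p_4 = [1/6, 13/18, 5/54, 23/1296, 1/1296]  (j = 0..4)
E[N_4] = Σ j·p_4(j) = 1249/1296;  E[N_4²] = Σ j²·p_4(j) = 1639/1296
Var[N_4] = 1639/1296 − (1249/1296)² = 564143/1679616


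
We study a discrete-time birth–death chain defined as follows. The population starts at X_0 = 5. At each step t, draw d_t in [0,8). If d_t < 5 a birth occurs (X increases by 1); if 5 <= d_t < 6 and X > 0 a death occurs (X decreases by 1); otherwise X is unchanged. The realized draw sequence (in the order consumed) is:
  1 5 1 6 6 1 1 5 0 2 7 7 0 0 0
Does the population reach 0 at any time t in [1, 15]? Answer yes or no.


t=0: X=5, d=1 → birth, X_1=6
t=1: X=6, d=5 → death, X_2=5
t=2: X=5, d=1 → birth, X_3=6
t=3: X=6, d=6 → hold, X_4=6
t=4: X=6, d=6 → hold, X_5=6
t=5: X=6, d=1 → birth, X_6=7
t=6: X=7, d=1 → birth, X_7=8
t=7: X=8, d=5 → death, X_8=7
t=8: X=7, d=0 → birth, X_9=8
t=9: X=8, d=2 → birth, X_10=9
t=10: X=9, d=7 → hold, X_11=9
t=11: X=9, d=7 → hold, X_12=9
t=12: X=9, d=0 → birth, X_13=10
t=13: X=10, d=0 → birth, X_14=11
t=14: X=11, d=0 → birth, X_15=12

no


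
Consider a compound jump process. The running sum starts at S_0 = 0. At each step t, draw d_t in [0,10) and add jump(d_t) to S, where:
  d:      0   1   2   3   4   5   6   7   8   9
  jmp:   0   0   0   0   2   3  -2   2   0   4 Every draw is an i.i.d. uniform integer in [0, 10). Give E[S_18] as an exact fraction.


Outcome values over d=0..9: [0, 0, 0, 0, 2, 3, -2, 2, 0, 4]
Σy = 9, Σy² = 37, M = 10
μ = 9/10 = 9/10,  σ² = 37/10 − (9/10)² = 289/100
E[S_18] = 0 + 18·(9/10) = 81/5

81/5


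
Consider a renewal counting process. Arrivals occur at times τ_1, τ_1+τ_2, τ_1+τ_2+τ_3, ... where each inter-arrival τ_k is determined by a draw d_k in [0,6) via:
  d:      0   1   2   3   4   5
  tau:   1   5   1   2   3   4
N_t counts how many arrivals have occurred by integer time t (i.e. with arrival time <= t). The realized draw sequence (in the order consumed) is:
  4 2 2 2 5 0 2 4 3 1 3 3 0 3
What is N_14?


draw d_1=4: τ_1=3, arrival time A_1=3
draw d_2=2: τ_2=1, arrival time A_2=4
draw d_3=2: τ_3=1, arrival time A_3=5
draw d_4=2: τ_4=1, arrival time A_4=6
draw d_5=5: τ_5=4, arrival time A_5=10
draw d_6=0: τ_6=1, arrival time A_6=11
draw d_7=2: τ_7=1, arrival time A_7=12
draw d_8=4: τ_8=3, arrival time A_8=15
draw d_9=3: τ_9=2, arrival time A_9=17
draw d_10=1: τ_10=5, arrival time A_10=22
draw d_11=3: τ_11=2, arrival time A_11=24
draw d_12=3: τ_12=2, arrival time A_12=26
draw d_13=0: τ_13=1, arrival time A_13=27
draw d_14=3: τ_14=2, arrival time A_14=29
N_t over t=0..14: 0:0 1:0 2:0 3:1 4:2 5:3 6:4 7:4 8:4 9:4 10:5 11:6 12:7 13:7 14:7

7


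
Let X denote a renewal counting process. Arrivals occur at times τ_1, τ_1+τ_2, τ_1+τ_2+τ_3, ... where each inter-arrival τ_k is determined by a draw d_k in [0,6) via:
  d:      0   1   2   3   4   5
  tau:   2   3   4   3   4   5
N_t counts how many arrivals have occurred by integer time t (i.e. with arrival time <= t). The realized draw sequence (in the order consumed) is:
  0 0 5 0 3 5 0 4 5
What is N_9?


3

draw d_1=0: τ_1=2, arrival time A_1=2
draw d_2=0: τ_2=2, arrival time A_2=4
draw d_3=5: τ_3=5, arrival time A_3=9
draw d_4=0: τ_4=2, arrival time A_4=11
draw d_5=3: τ_5=3, arrival time A_5=14
draw d_6=5: τ_6=5, arrival time A_6=19
draw d_7=0: τ_7=2, arrival time A_7=21
draw d_8=4: τ_8=4, arrival time A_8=25
draw d_9=5: τ_9=5, arrival time A_9=30
N_t over t=0..9: 0:0 1:0 2:1 3:1 4:2 5:2 6:2 7:2 8:2 9:3


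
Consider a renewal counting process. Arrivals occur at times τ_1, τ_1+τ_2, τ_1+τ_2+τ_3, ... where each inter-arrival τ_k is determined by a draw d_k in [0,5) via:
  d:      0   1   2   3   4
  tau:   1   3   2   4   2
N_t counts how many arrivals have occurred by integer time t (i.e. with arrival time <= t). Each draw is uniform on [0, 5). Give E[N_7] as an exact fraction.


211716/78125

Inter-arrival values over d=0..4: [1, 3, 2, 4, 2]
Each d has probability 1/5, so the pmf of τ is: f(1) = 1/5, f(2) = 2/5, f(3) = 1/5, f(4) = 1/5
Renewal equation for m(n) = E[N_n]: condition on τ_1 = k (if k <= n, one arrival plus a fresh copy on the remaining n−k steps): m(n) = F(n) + Σ_{k<=n} f(k)·m(n−k), where F(n) = P(τ <= n) and m(0) = 0
m(1) = F(1) = 1/5
m(2) = F(2) + f(1)·m(1) = 3/5 + 1/5·1/5 = 16/25
m(3) = F(3) + f(1)·m(2) + f(2)·m(1) = 4/5 + 1/5·16/25 + 2/5·1/5 = 126/125
m(4) = F(4) + f(1)·m(3) + f(2)·m(2) + f(3)·m(1) = 1 + 1/5·126/125 + 2/5·16/25 + 1/5·1/5 = 936/625
m(5) = F(5) + f(1)·m(4) + f(2)·m(3) + f(3)·m(2) + f(4)·m(1) = 1 + 1/5·936/625 + 2/5·126/125 + 1/5·16/25 + 1/5·1/5 = 5846/3125
m(6) = F(6) + f(1)·m(5) + f(2)·m(4) + f(3)·m(3) + f(4)·m(2) = 1 + 1/5·5846/3125 + 2/5·936/625 + 1/5·126/125 + 1/5·16/25 = 35981/15625
m(7) = F(7) + f(1)·m(6) + f(2)·m(5) + f(3)·m(4) + f(4)·m(3) = 1 + 1/5·35981/15625 + 2/5·5846/3125 + 1/5·936/625 + 1/5·126/125 = 211716/78125
E[N_7] = m(7) = 211716/78125


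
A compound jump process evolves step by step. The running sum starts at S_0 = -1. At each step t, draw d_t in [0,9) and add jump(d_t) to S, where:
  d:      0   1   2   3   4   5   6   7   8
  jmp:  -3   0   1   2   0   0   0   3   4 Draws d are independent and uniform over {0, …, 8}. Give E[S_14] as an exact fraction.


Outcome values over d=0..8: [-3, 0, 1, 2, 0, 0, 0, 3, 4]
Σy = 7, Σy² = 39, M = 9
μ = 7/9 = 7/9,  σ² = 39/9 − (7/9)² = 302/81
E[S_14] = -1 + 14·(7/9) = 89/9

89/9


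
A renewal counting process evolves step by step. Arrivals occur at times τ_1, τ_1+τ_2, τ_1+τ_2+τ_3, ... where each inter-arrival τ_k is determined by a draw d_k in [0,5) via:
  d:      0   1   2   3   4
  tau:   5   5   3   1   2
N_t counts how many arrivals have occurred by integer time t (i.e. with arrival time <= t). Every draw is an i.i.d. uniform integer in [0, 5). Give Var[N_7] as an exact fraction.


Inter-arrival values over d=0..4: [5, 5, 3, 1, 2]
Each d has probability 1/5, so the pmf of τ is: f(1) = 1/5, f(2) = 1/5, f(3) = 1/5, f(5) = 2/5
Let p_n(j) = P(N_n = j), with p_0 = [1]. Condition on τ_1: p_n(0) = P(τ > n), and for j >= 1, p_n(j) = Σ_{k<=n} f(k)·p_{n−k}(j−1)
p_1 = [4/5, 1/5]  (j = 0..1)
p_2 = [3/5, 9/25, 1/25]  (j = 0..2)
p_3 = [2/5, 12/25, 14/125, 1/125]  (j = 0..3)
p_4 = [2/5, 9/25, 26/125, 19/625, 1/625]  (j = 0..4)
p_5 = [0, 17/25, 6/25, 9/125, 24/3125, 1/3125]  (j = 0..5)
p_6 = [0, 12/25, 48/125, 14/125, 69/3125, 29/15625, 1/15625]  (j = 0..6)
p_7 = [0, 8/25, 56/125, 114/625, 134/3125, 98/15625, 34/78125, 1/78125]  (j = 0..7)
E[N_7] = Σ j·p_7(j) = 153811/78125;  E[N_7²] = Σ j²·p_7(j) = 360373/78125
Var[N_7] = 360373/78125 − (153811/78125)² = 4496316904/6103515625

4496316904/6103515625


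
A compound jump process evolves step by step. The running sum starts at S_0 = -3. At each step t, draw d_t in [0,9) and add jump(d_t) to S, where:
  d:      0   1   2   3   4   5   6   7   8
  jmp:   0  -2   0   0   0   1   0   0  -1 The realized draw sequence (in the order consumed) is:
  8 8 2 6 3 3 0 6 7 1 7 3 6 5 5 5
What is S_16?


-4

t=0: S=-3, d=8, jump=-1, S_1=-4
t=1: S=-4, d=8, jump=-1, S_2=-5
t=2: S=-5, d=2, jump=0, S_3=-5
t=3: S=-5, d=6, jump=0, S_4=-5
t=4: S=-5, d=3, jump=0, S_5=-5
t=5: S=-5, d=3, jump=0, S_6=-5
t=6: S=-5, d=0, jump=0, S_7=-5
t=7: S=-5, d=6, jump=0, S_8=-5
t=8: S=-5, d=7, jump=0, S_9=-5
t=9: S=-5, d=1, jump=-2, S_10=-7
t=10: S=-7, d=7, jump=0, S_11=-7
t=11: S=-7, d=3, jump=0, S_12=-7
t=12: S=-7, d=6, jump=0, S_13=-7
t=13: S=-7, d=5, jump=1, S_14=-6
t=14: S=-6, d=5, jump=1, S_15=-5
t=15: S=-5, d=5, jump=1, S_16=-4


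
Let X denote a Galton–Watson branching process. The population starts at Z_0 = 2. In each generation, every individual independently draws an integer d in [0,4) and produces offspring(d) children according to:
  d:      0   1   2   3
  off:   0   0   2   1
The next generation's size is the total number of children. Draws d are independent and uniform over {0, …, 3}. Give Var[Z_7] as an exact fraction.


Outcome values over d=0..3: [0, 0, 2, 1]
Σy = 3, Σy² = 5, M = 4
μ = 3/4 = 3/4,  σ² = 5/4 − (3/4)² = 11/16
V_0 = 0, E_0 = 2
V_1 = 11/16·E_0 + (3/4)²·V_0 = 11/8;  E_1 = 3/2
V_2 = 11/16·E_1 + (3/4)²·V_1 = 231/128;  E_2 = 9/8
V_3 = 11/16·E_2 + (3/4)²·V_2 = 3663/2048;  E_3 = 27/32
V_4 = 11/16·E_3 + (3/4)²·V_3 = 51975/32768;  E_4 = 81/128
V_5 = 11/16·E_4 + (3/4)²·V_4 = 695871/524288;  E_5 = 243/512
V_6 = 11/16·E_5 + (3/4)²·V_5 = 8999991/8388608;  E_6 = 729/2048
V_7 = 11/16·E_6 + (3/4)²·V_6 = 113845743/134217728;  E_7 = 2187/8192

113845743/134217728


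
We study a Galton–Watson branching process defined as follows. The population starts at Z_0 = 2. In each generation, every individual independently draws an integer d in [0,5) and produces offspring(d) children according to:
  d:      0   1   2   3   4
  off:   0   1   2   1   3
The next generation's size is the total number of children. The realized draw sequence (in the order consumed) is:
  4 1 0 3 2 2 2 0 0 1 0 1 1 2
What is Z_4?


4

gen 0: Z_0=2, draws=[4, 1], offspring=[3, 1], Z_1=4
gen 1: Z_1=4, draws=[0, 3, 2, 2], offspring=[0, 1, 2, 2], Z_2=5
gen 2: Z_2=5, draws=[2, 0, 0, 1, 0], offspring=[2, 0, 0, 1, 0], Z_3=3
gen 3: Z_3=3, draws=[1, 1, 2], offspring=[1, 1, 2], Z_4=4


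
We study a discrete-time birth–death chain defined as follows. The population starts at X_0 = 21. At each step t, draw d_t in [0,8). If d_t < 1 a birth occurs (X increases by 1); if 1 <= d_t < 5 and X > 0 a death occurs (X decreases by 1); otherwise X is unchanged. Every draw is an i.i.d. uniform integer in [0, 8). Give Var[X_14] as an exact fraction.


X can drop by at most 1 per step and X_0 = 21 > T = 14, so X_t >= 21 − t >= 7 > 0 for every t <= 14: the floor at 0 (the 'and X > 0' condition) never binds. Hence X_14 = X_0 + Σ_{t<14} Y_t with i.i.d. increments Y_t = y(d_t) ∈ {+1, −1, 0}.
Outcome values over d=0..7: [1, -1, -1, -1, -1, 0, 0, 0]
Σy = -3, Σy² = 5, M = 8
μ = -3/8 = -3/8,  σ² = 5/8 − (-3/8)² = 31/64
Independent increments: Var[X_14] = 14·σ² = 14·(31/64) = 217/32

217/32


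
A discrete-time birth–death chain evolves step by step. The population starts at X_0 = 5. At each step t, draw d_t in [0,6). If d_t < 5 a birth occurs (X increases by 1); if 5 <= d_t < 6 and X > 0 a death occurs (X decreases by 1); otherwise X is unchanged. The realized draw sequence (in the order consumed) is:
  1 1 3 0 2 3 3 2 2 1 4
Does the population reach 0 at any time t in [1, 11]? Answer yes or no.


no

t=0: X=5, d=1 → birth, X_1=6
t=1: X=6, d=1 → birth, X_2=7
t=2: X=7, d=3 → birth, X_3=8
t=3: X=8, d=0 → birth, X_4=9
t=4: X=9, d=2 → birth, X_5=10
t=5: X=10, d=3 → birth, X_6=11
t=6: X=11, d=3 → birth, X_7=12
t=7: X=12, d=2 → birth, X_8=13
t=8: X=13, d=2 → birth, X_9=14
t=9: X=14, d=1 → birth, X_10=15
t=10: X=15, d=4 → birth, X_11=16


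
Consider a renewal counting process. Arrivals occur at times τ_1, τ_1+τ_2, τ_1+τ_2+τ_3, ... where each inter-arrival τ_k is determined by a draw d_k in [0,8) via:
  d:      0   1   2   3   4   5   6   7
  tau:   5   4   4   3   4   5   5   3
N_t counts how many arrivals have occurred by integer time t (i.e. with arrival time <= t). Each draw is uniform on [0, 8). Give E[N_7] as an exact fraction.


5/4

Inter-arrival values over d=0..7: [5, 4, 4, 3, 4, 5, 5, 3]
Each d has probability 1/8, so the pmf of τ is: f(3) = 1/4, f(4) = 3/8, f(5) = 3/8
Renewal equation for m(n) = E[N_n]: condition on τ_1 = k (if k <= n, one arrival plus a fresh copy on the remaining n−k steps): m(n) = F(n) + Σ_{k<=n} f(k)·m(n−k), where F(n) = P(τ <= n) and m(0) = 0
m(1) = F(1) = 0
m(2) = F(2) = 0
m(3) = F(3) = 1/4
m(4) = F(4) = 5/8
m(5) = F(5) = 1
m(6) = F(6) + f(3)·m(3) = 1 + 1/4·1/4 = 17/16
m(7) = F(7) + f(3)·m(4) + f(4)·m(3) = 1 + 1/4·5/8 + 3/8·1/4 = 5/4
E[N_7] = m(7) = 5/4


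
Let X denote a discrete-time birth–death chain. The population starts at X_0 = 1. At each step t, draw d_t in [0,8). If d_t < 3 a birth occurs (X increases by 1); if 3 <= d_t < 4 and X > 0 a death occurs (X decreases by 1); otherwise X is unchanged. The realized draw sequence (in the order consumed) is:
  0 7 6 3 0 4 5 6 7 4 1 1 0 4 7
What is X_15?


5

t=0: X=1, d=0 → birth, X_1=2
t=1: X=2, d=7 → hold, X_2=2
t=2: X=2, d=6 → hold, X_3=2
t=3: X=2, d=3 → death, X_4=1
t=4: X=1, d=0 → birth, X_5=2
t=5: X=2, d=4 → hold, X_6=2
t=6: X=2, d=5 → hold, X_7=2
t=7: X=2, d=6 → hold, X_8=2
t=8: X=2, d=7 → hold, X_9=2
t=9: X=2, d=4 → hold, X_10=2
t=10: X=2, d=1 → birth, X_11=3
t=11: X=3, d=1 → birth, X_12=4
t=12: X=4, d=0 → birth, X_13=5
t=13: X=5, d=4 → hold, X_14=5
t=14: X=5, d=7 → hold, X_15=5


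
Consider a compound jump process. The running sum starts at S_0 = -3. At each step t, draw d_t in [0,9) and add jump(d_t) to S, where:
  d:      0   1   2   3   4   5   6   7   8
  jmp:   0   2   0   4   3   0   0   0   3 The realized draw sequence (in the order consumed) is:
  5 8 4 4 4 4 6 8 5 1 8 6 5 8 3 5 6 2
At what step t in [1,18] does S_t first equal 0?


2

t=0: S=-3, d=5, jump=0, S_1=-3
t=1: S=-3, d=8, jump=3, S_2=0
t=2: S=0, d=4, jump=3, S_3=3
t=3: S=3, d=4, jump=3, S_4=6
t=4: S=6, d=4, jump=3, S_5=9
t=5: S=9, d=4, jump=3, S_6=12
t=6: S=12, d=6, jump=0, S_7=12
t=7: S=12, d=8, jump=3, S_8=15
t=8: S=15, d=5, jump=0, S_9=15
t=9: S=15, d=1, jump=2, S_10=17
t=10: S=17, d=8, jump=3, S_11=20
t=11: S=20, d=6, jump=0, S_12=20
t=12: S=20, d=5, jump=0, S_13=20
t=13: S=20, d=8, jump=3, S_14=23
t=14: S=23, d=3, jump=4, S_15=27
t=15: S=27, d=5, jump=0, S_16=27
t=16: S=27, d=6, jump=0, S_17=27
t=17: S=27, d=2, jump=0, S_18=27


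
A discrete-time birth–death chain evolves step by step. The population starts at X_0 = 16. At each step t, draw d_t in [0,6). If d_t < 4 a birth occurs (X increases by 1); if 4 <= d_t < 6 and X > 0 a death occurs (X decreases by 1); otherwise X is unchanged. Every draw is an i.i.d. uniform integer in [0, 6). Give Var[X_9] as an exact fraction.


X can drop by at most 1 per step and X_0 = 16 > T = 9, so X_t >= 16 − t >= 7 > 0 for every t <= 9: the floor at 0 (the 'and X > 0' condition) never binds. Hence X_9 = X_0 + Σ_{t<9} Y_t with i.i.d. increments Y_t = y(d_t) ∈ {+1, −1, 0}.
Outcome values over d=0..5: [1, 1, 1, 1, -1, -1]
Σy = 2, Σy² = 6, M = 6
μ = 2/6 = 1/3,  σ² = 6/6 − (1/3)² = 8/9
Independent increments: Var[X_9] = 9·σ² = 9·(8/9) = 8

8


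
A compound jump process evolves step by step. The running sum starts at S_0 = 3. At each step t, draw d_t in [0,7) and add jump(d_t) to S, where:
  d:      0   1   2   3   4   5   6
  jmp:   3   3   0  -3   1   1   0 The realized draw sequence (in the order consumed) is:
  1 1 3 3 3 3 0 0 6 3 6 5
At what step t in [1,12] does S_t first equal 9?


2

t=0: S=3, d=1, jump=3, S_1=6
t=1: S=6, d=1, jump=3, S_2=9
t=2: S=9, d=3, jump=-3, S_3=6
t=3: S=6, d=3, jump=-3, S_4=3
t=4: S=3, d=3, jump=-3, S_5=0
t=5: S=0, d=3, jump=-3, S_6=-3
t=6: S=-3, d=0, jump=3, S_7=0
t=7: S=0, d=0, jump=3, S_8=3
t=8: S=3, d=6, jump=0, S_9=3
t=9: S=3, d=3, jump=-3, S_10=0
t=10: S=0, d=6, jump=0, S_11=0
t=11: S=0, d=5, jump=1, S_12=1


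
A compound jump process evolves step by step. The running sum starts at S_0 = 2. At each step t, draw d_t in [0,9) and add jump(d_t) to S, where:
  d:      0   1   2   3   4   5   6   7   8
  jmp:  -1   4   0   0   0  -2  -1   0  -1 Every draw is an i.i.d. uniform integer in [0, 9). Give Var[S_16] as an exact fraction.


3296/81

Outcome values over d=0..8: [-1, 4, 0, 0, 0, -2, -1, 0, -1]
Σy = -1, Σy² = 23, M = 9
μ = -1/9 = -1/9,  σ² = 23/9 − (-1/9)² = 206/81
Independent increments: Var[S_16] = 16·σ² = 16·(206/81) = 3296/81


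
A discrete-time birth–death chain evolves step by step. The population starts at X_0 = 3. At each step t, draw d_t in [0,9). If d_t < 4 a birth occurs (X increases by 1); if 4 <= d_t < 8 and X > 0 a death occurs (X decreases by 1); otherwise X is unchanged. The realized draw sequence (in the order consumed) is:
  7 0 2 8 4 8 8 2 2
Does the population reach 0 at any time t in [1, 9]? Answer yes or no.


t=0: X=3, d=7 → death, X_1=2
t=1: X=2, d=0 → birth, X_2=3
t=2: X=3, d=2 → birth, X_3=4
t=3: X=4, d=8 → hold, X_4=4
t=4: X=4, d=4 → death, X_5=3
t=5: X=3, d=8 → hold, X_6=3
t=6: X=3, d=8 → hold, X_7=3
t=7: X=3, d=2 → birth, X_8=4
t=8: X=4, d=2 → birth, X_9=5

no


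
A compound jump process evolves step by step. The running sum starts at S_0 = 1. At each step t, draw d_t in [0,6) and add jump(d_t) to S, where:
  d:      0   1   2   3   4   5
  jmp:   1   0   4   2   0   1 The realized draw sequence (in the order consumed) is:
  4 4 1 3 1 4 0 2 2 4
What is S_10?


t=0: S=1, d=4, jump=0, S_1=1
t=1: S=1, d=4, jump=0, S_2=1
t=2: S=1, d=1, jump=0, S_3=1
t=3: S=1, d=3, jump=2, S_4=3
t=4: S=3, d=1, jump=0, S_5=3
t=5: S=3, d=4, jump=0, S_6=3
t=6: S=3, d=0, jump=1, S_7=4
t=7: S=4, d=2, jump=4, S_8=8
t=8: S=8, d=2, jump=4, S_9=12
t=9: S=12, d=4, jump=0, S_10=12

12


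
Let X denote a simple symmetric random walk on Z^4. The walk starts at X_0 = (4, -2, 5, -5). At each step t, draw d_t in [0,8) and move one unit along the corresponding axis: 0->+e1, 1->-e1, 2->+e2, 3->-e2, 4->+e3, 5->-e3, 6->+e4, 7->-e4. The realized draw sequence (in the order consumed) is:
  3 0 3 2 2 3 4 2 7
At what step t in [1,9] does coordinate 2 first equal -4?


t=0: X=(4, -2, 5, -5), d=3 → -e2, X_1=(4, -3, 5, -5)
t=1: X=(4, -3, 5, -5), d=0 → +e1, X_2=(5, -3, 5, -5)
t=2: X=(5, -3, 5, -5), d=3 → -e2, X_3=(5, -4, 5, -5)
t=3: X=(5, -4, 5, -5), d=2 → +e2, X_4=(5, -3, 5, -5)
t=4: X=(5, -3, 5, -5), d=2 → +e2, X_5=(5, -2, 5, -5)
t=5: X=(5, -2, 5, -5), d=3 → -e2, X_6=(5, -3, 5, -5)
t=6: X=(5, -3, 5, -5), d=4 → +e3, X_7=(5, -3, 6, -5)
t=7: X=(5, -3, 6, -5), d=2 → +e2, X_8=(5, -2, 6, -5)
t=8: X=(5, -2, 6, -5), d=7 → -e4, X_9=(5, -2, 6, -6)

3


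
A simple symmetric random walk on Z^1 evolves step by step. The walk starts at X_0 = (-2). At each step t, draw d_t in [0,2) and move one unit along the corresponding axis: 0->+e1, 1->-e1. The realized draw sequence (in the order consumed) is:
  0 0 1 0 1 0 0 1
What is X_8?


t=0: X=(-2), d=0 → +e1, X_1=(-1)
t=1: X=(-1), d=0 → +e1, X_2=(0)
t=2: X=(0), d=1 → -e1, X_3=(-1)
t=3: X=(-1), d=0 → +e1, X_4=(0)
t=4: X=(0), d=1 → -e1, X_5=(-1)
t=5: X=(-1), d=0 → +e1, X_6=(0)
t=6: X=(0), d=0 → +e1, X_7=(1)
t=7: X=(1), d=1 → -e1, X_8=(0)

(0)


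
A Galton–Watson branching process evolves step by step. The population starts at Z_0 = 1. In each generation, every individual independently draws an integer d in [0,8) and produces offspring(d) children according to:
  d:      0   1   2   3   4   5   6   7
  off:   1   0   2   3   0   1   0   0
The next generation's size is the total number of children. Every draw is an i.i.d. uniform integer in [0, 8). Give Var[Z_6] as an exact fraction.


172425450015/68719476736

Outcome values over d=0..7: [1, 0, 2, 3, 0, 1, 0, 0]
Σy = 7, Σy² = 15, M = 8
μ = 7/8 = 7/8,  σ² = 15/8 − (7/8)² = 71/64
V_0 = 0, E_0 = 1
V_1 = 71/64·E_0 + (7/8)²·V_0 = 71/64;  E_1 = 7/8
V_2 = 71/64·E_1 + (7/8)²·V_1 = 7455/4096;  E_2 = 49/64
V_3 = 71/64·E_2 + (7/8)²·V_2 = 587951/262144;  E_3 = 343/512
V_4 = 71/64·E_3 + (7/8)²·V_3 = 41278335/16777216;  E_4 = 2401/4096
V_5 = 71/64·E_4 + (7/8)²·V_4 = 2720887631/1073741824;  E_5 = 16807/32768
V_6 = 71/64·E_5 + (7/8)²·V_5 = 172425450015/68719476736;  E_6 = 117649/262144
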